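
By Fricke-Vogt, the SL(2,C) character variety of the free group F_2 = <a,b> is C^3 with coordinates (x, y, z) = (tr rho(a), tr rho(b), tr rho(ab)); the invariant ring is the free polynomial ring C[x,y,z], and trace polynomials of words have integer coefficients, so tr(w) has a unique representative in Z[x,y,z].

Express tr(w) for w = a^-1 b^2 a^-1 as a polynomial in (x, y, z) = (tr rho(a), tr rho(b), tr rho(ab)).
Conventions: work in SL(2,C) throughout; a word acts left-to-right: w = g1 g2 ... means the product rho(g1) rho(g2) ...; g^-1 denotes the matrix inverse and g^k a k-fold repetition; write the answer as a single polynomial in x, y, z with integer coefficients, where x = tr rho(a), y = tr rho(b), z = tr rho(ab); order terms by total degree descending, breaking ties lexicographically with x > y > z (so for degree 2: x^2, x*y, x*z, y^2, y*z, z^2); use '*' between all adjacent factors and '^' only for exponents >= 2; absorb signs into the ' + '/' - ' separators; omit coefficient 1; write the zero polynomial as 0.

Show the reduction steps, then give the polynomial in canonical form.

reduce: tr(b^2) = tr(b) * tr(b) - tr(1) = y^2 - 2
so tr(b^2 a) = tr(b) * tr(a b) - tr(a) = y*z - x
so tr(b^2 a^-1) = tr(b^2) * tr(a) - tr(b^2 a) = x*y^2 - y*z - x
tr(a^-1 b^2 a^-1) = tr(b^2 a^-1) * tr(a) - tr(b^2) = x^2*y^2 - x*y*z - x^2 - y^2 + 2

x^2*y^2 - x*y*z - x^2 - y^2 + 2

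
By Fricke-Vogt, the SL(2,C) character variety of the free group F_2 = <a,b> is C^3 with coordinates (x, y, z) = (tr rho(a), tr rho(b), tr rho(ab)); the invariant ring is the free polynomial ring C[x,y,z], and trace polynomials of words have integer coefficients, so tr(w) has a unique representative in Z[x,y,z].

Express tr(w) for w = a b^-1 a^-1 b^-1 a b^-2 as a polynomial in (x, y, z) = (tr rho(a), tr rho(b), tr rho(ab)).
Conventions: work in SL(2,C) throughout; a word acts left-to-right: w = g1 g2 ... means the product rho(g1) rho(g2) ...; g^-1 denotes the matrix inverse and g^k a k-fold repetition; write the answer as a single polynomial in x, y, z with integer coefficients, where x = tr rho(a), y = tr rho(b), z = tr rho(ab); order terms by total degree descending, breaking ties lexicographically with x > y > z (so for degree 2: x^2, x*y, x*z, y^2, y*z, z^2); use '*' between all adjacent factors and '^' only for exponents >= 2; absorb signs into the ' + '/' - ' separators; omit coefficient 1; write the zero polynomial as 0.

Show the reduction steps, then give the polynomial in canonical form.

tr(b^-1 a) = tr(a) * tr(b) - tr(a b)   [inverse elimination on b] = x*y - z
next, tr(b^-1 a b^-1) = tr(b^-1 a) * tr(b) - tr(b^-1 a b)   [inverse elimination on b] = x*y^2 - y*z - x
next, tr(b^-2 a b^-1) = tr(b^-1 a b^-1) * tr(b) - tr(b^-1 a)   [inverse elimination on b] = x*y^3 - y^2*z - 2*x*y + z
next, tr(b^2 a) = tr(b) * tr(a b) - tr(a)   [square of b] = y*z - x
and tr(b^2) = tr(b) * tr(b) - tr(1)   [square of b] = y^2 - 2
and tr(a b^2 a) = tr(a) * tr(b^2 a) - tr(b^2)   [square of a] = x*y*z - x^2 - y^2 + 2
tr(a b a b) = tr(a b) * tr(a b) - tr(1)   [split at a repeated a] = z^2 - 2
tr(a b a) = tr(a) * tr(b a) - tr(b)   [square of a] = x*z - y
next, tr(a b^2 a b) = tr(b) * tr(a b a b) - tr(a b a)   [square of b] = y*z^2 - x*z - y
and tr(b a b^-1 a b) = tr(a b^2 a) * tr(b) - tr(a b^2 a b)   [inverse elimination on b] = x*y^2*z - x^2*y - y^3 - y*z^2 + x*z + 3*y
tr(a b a b a) = tr(a) * tr(b a b a) - tr(b a b)   [square of a] = x*z^2 - y*z - x
tr(a b a b a b) = tr(a b) * tr(a b a b) - tr(a^-1 b^-1)   [split at a repeated a] = z^3 - 3*z
and tr(b a b^-1 a b a) = tr(a b a b a) * tr(b) - tr(a b a b a b)   [inverse elimination on b] = x*y*z^2 - y^2*z - z^3 - x*y + 3*z
and tr(a^-1 b a b^-1 a b) = tr(b a b^-1 a b) * tr(a) - tr(b a b^-1 a b a)   [inverse elimination on a] = x^2*y^2*z - x^3*y - x*y^3 - 2*x*y*z^2 + x^2*z + y^2*z + z^3 + 4*x*y - 3*z
tr(a b^-1 a^-1 b a b^-1) = tr(a^-1 b a b^-1 a) * tr(b) - tr(a^-1 b a b^-1 a b)   [inverse elimination on b] = -x^2*y^2*z + x^3*y + x*y^3 + 2*x*y*z^2 - x^2*z - y^2*z - z^3 - 3*x*y + 3*z
and tr(a^-1 b a^2 b) = tr(b a^2 b) * tr(a) - tr(b a^2 b a)   [inverse elimination on a] = x^2*y*z - x^3 - x*y^2 - x*z^2 + y*z + 3*x
and tr(a b^-1 a^-1 b a) = tr(a^-1 b a^2) * tr(b) - tr(a^-1 b a^2 b)   [inverse elimination on b] = -x^2*y*z + x^3 + x*y^2 + x*z^2 - 3*x
next, tr(a b^-2 a b^-1 a^-1 b) = tr(a b^-1 a^-1 b a b^-1) * tr(b) - tr(a b^-1 a^-1 b a)   [inverse elimination on b] = -x^2*y^3*z + x^3*y^2 + x*y^4 + 2*x*y^2*z^2 - y^3*z - y*z^3 - x^3 - 4*x*y^2 - x*z^2 + 3*y*z + 3*x
and tr(a b^-1 a^-1 b^-1 a b^-2) = tr(a b^-2 a b^-1 a^-1) * tr(b) - tr(a b^-2 a b^-1 a^-1 b)   [inverse elimination on b] = x^2*y^3*z - x^3*y^2 - 2*x*y^2*z^2 + y*z^3 + x^3 + 2*x*y^2 + x*z^2 - 2*y*z - 3*x

x^2*y^3*z - x^3*y^2 - 2*x*y^2*z^2 + y*z^3 + x^3 + 2*x*y^2 + x*z^2 - 2*y*z - 3*x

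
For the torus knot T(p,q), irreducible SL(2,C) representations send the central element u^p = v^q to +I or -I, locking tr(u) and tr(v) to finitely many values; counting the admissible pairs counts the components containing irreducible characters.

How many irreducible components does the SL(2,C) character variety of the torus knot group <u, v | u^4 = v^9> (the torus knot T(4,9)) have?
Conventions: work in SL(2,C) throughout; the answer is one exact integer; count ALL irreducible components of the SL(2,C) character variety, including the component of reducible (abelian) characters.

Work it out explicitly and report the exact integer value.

For T(4,9): irreducibility forces the central element u^4 = v^9 to one of +I, -I.
This locks tr(u) to 2*cos(pi*alpha/4), alpha in 1..3, and tr(v) to 2*cos(pi*beta/9), beta in 1..8, on each component of irreducible characters.
u^4 = (-1)^alpha I and v^9 = (-1)^beta I must agree, so alpha and beta have equal parity.
Enumerate parity-matched pairs: 2*4 odd-odd plus 1*4 even-even gives 12.
Total: 12 irreducible-character components + 1 reducible (abelian) component = 13.

13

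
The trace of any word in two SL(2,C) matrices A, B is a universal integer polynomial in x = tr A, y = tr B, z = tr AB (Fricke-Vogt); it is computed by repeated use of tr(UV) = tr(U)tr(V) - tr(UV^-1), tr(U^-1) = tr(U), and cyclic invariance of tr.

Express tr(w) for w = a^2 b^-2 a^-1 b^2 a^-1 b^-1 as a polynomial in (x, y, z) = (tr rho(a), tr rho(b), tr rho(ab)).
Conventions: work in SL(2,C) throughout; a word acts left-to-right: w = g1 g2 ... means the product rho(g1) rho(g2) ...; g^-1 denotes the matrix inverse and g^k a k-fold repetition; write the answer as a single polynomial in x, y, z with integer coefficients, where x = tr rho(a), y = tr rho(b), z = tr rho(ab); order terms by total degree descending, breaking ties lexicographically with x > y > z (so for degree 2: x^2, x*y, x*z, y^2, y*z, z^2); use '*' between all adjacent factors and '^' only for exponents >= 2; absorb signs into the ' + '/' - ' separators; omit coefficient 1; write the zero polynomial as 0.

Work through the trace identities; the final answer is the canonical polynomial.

tr(b^-1 a) = tr(a) tr(b) - tr(a b)   [inverse elimination on b] = x*y - z
tr(a b a) = tr(a) tr(b a) - tr(b)   [square of a] = x*z - y
tr(a b a^2) = tr(a) tr(a b a) - tr(a b)   [square of a] = x^2*z - x*y - z
tr(b a b a) = tr(a b) tr(a b) - tr(1)   [split at a repeated a] = z^2 - 2
tr(b a b) = tr(b) tr(a b) - tr(a)   [square of b] = y*z - x
tr(a b a^2 b) = tr(a) tr(b a b a) - tr(b a b)   [square of a] = x*z^2 - y*z - x
tr(a^2 b^-1 a b) = tr(a b a^2) tr(b) - tr(a b a^2 b)   [inverse elimination on b] = x^2*y*z - x*y^2 - x*z^2 + x
tr(a^4 b) = tr(a) tr(b a^3) - tr(b a^2)   [square of a] = x^3*z - x^2*y - 2*x*z + y
tr(a^2) = tr(a) tr(a) - tr(1)   [square of a] = x^2 - 2
tr(a^3) = tr(a) tr(a^2) - tr(a)   [square of a] = x^3 - 3*x
tr(a^4) = tr(a) tr(a^3) - tr(a^2)   [square of a] = x^4 - 4*x^2 + 2
tr(a b^2 a^3) = tr(b) tr(a^4 b) - tr(a^4)   [square of b] = x^3*y*z - x^4 - x^2*y^2 - 2*x*y*z + 4*x^2 + y^2 - 2
tr(a^3 b a b) = tr(a) tr(b a b a^2) - tr(b a b a)   [square of a] = x^2*z^2 - x*y*z - x^2 - z^2 + 2
tr(a b^2 a^3 b) = tr(b) tr(a^3 b a b) - tr(a^3 b a)   [square of b] = x^2*y*z^2 - x^3*z - x*y^2*z - y*z^2 + 2*x*z + y
tr(a^2 b^-1 a b^2 a) = tr(a b^2 a^3) tr(b) - tr(a b^2 a^3 b)   [inverse elimination on b] = x^3*y^2*z - x^4*y - x^2*y^3 - x^2*y*z^2 + x^3*z - x*y^2*z + 4*x^2*y + y^3 + y*z^2 - 2*x*z - 3*y
tr(a b^2 a b a^2) = tr(b) tr(a b a^3 b) - tr(a b a^3)   [square of b] = x^2*y*z^2 - x^3*z - x*y^2*z - y*z^2 + 2*x*z + y
tr(a b a b a b) = tr(b a b a) tr(b a) - tr(a b)   [split at a repeated b] = z^3 - 3*z
tr(b a b^2 a b a) = tr(b) tr(a b a b a b) - tr(a b a b a)   [square of b] = y*z^3 - x*z^2 - 2*y*z + x
tr(a b^2 a b) = tr(b) tr(a b a b) - tr(a b a)   [square of b] = y*z^2 - x*z - y
tr(a b^2 a) = tr(b) tr(a^2 b) - tr(a^2)   [square of b] = x*y*z - x^2 - y^2 + 2
tr(b a b^2 a b) = tr(b) tr(a b^2 a b) - tr(a b^2 a)   [square of b] = y^2*z^2 - 2*x*y*z + x^2 - 2
tr(a b^2 a b a^2 b) = tr(a) tr(b a b^2 a b a) - tr(b a b^2 a b)   [square of a] = x*y*z^3 - x^2*z^2 - y^2*z^2 + 2
tr(a^2 b^-1 a b^2 a b) = tr(a b^2 a b a^2) tr(b) - tr(a b^2 a b a^2 b)   [inverse elimination on b] = x^2*y^2*z^2 - x^3*y*z - x*y^3*z - x*y*z^3 + x^2*z^2 + 2*x*y*z + y^2 - 2
tr(b^-1 a^2 b^-1 a b^2 a) = tr(a^2 b^-1 a b^2 a) tr(b) - tr(a^2 b^-1 a b^2 a b)   [inverse elimination on b] = x^3*y^3*z - x^4*y^2 - x^2*y^4 - 2*x^2*y^2*z^2 + 2*x^3*y*z + x*y*z^3 + 4*x^2*y^2 - x^2*z^2 + y^4 + y^2*z^2 - 4*x*y*z - 4*y^2 + 2
tr(a b^2 a^-1 b^-1 a^2 b^-1) = tr(b^-1 a^2 b^-1 a b^2) tr(a) - tr(b^-1 a^2 b^-1 a b^2 a)   [inverse elimination on a] = -x^3*y^3*z + x^4*y^2 + x^2*y^4 + 2*x^2*y^2*z^2 - x^3*y*z - x*y*z^3 - 5*x^2*y^2 - y^4 - y^2*z^2 + 4*x*y*z + x^2 + 4*y^2 - 2
tr(b^-1 a^3 b^2 a) = tr(a^3 b^2 a) tr(b) - tr(a^3 b^2 a b)   [inverse elimination on b] = x^3*y^2*z - x^4*y - x^2*y^3 - x^2*y*z^2 + x^3*z - x*y^2*z + 4*x^2*y + y^3 + y*z^2 - 2*x*z - 3*y
tr(a b^2 a^-1 b^-1 a^2) = tr(b^-1 a^3 b^2) tr(a) - tr(b^-1 a^3 b^2 a)   [inverse elimination on a] = -x^3*y^2*z + x^4*y + x^2*y^3 + x^2*y*z^2 + x*y^2*z - 5*x^2*y - y^3 - y*z^2 + x*z + 3*y
tr(b^2 a^-1 b^-1 a^2 b^-2 a) = tr(a b^2 a^-1 b^-1 a^2 b^-1) tr(b) - tr(a b^2 a^-1 b^-1 a^2)   [inverse elimination on b] = -x^3*y^4*z + x^4*y^3 + x^2*y^5 + 2*x^2*y^3*z^2 - x*y^2*z^3 - x^4*y - 6*x^2*y^3 - x^2*y*z^2 - y^5 - y^3*z^2 + 3*x*y^2*z + 6*x^2*y + 5*y^3 + y*z^2 - x*z - 5*y
tr(a^2 b^-2 a^-1 b^2 a^-1 b^-1) = tr(b^2 a^-1 b^-1 a^2 b^-2) tr(a) - tr(b^2 a^-1 b^-1 a^2 b^-2 a)   [inverse elimination on a] = x^3*y^4*z - x^4*y^3 - x^2*y^5 - 2*x^2*y^3*z^2 + x*y^2*z^3 + x^4*y + 6*x^2*y^3 + x^2*y*z^2 + y^5 + y^3*z^2 - 3*x*y^2*z - 5*x^2*y - 5*y^3 - y*z^2 + 5*y

x^3*y^4*z - x^4*y^3 - x^2*y^5 - 2*x^2*y^3*z^2 + x*y^2*z^3 + x^4*y + 6*x^2*y^3 + x^2*y*z^2 + y^5 + y^3*z^2 - 3*x*y^2*z - 5*x^2*y - 5*y^3 - y*z^2 + 5*y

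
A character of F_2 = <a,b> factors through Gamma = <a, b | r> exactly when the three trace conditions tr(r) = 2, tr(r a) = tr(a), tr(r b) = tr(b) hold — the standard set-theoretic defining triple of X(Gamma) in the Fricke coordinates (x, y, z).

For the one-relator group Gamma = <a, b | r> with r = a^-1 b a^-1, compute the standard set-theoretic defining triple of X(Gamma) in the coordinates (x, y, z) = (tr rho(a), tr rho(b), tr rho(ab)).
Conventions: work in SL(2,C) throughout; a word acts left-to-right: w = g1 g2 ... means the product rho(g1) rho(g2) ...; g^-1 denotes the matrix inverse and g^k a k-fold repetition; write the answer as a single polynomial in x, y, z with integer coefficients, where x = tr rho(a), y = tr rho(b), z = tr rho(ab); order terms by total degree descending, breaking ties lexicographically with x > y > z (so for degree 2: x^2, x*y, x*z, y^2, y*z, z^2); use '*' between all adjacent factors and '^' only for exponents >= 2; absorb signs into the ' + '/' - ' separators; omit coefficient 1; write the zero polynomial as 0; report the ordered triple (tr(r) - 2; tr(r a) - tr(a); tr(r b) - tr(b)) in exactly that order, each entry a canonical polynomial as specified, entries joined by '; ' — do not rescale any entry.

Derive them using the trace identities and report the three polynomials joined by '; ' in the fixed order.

x^2*y - x*z - y - 2; x*y - x - z; x^2*y^2 - 2*x*y*z + z^2 - y - 2

so trace(b a^-1) = trace(b)*trace(a) - trace(b a) = x*y - z
trace(a^-1 b a^-1) = trace(b a^-1)*trace(a) - trace(b) = x^2*y - x*z - y
reduce: trace(b^2) = trace(b)*trace(b) - trace(1)   [square of b] = y^2 - 2
reduce: trace(b^2 a) = trace(b)*trace(a b) - trace(a)   [square of b] = y*z - x
reduce: trace(b a^-1 b) = trace(b^2)*trace(a) - trace(b^2 a)   [inverse elimination on a] = x*y^2 - y*z - x
trace(b a b a) = trace(b a)*trace(b a) - trace(1)   [split at a repeated b] = z^2 - 2
trace(b a^-1 b a) = trace(b a b)*trace(a) - trace(b a b a)   [inverse elimination on a] = x*y*z - x^2 - z^2 + 2
so trace(a^-1 b a^-1 b) = trace(b a^-1 b)*trace(a) - trace(b a^-1 b a)   [inverse elimination on a] = x^2*y^2 - 2*x*y*z + z^2 - 2
assemble the triple (trace(r) - 2; trace(r a) - x; trace(r b) - y)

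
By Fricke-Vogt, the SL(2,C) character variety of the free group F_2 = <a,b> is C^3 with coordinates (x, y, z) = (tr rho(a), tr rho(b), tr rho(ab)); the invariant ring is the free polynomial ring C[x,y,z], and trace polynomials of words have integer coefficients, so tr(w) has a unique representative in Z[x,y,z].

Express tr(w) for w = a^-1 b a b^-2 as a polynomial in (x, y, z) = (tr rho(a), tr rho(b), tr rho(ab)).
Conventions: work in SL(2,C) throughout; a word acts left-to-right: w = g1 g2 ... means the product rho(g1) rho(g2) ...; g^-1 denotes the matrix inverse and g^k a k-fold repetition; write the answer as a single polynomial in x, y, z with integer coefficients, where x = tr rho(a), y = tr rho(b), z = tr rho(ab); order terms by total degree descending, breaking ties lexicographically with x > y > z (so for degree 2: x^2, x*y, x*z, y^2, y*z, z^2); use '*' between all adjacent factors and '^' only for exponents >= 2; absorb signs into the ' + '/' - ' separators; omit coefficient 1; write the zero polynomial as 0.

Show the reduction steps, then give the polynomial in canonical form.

trace(a b^-1) = trace(a) trace(b) - trace(a b)  (eliminate b^-1) = x*y - z
trace(a b a) = trace(a) trace(b a) - trace(b)  (reduce the a square) = x*z - y
trace(a b a b) = trace(a b) trace(a b) - trace(1)  (split on a) = z^2 - 2
trace(a b a b^-1) = trace(a b a) trace(b) - trace(a b a b)  (eliminate b^-1) = x*y*z - y^2 - z^2 + 2
trace(b a b^-2 a) = trace(a b a b^-1) trace(b) - trace(a b a)  (eliminate b^-1) = x*y^2*z - y^3 - y*z^2 - x*z + 3*y
trace(a^-1 b a b^-2) = trace(b a b^-2) trace(a) - trace(b a b^-2 a)  (eliminate a^-1) = -x*y^2*z + x^2*y + y^3 + y*z^2 - 3*y

-x*y^2*z + x^2*y + y^3 + y*z^2 - 3*y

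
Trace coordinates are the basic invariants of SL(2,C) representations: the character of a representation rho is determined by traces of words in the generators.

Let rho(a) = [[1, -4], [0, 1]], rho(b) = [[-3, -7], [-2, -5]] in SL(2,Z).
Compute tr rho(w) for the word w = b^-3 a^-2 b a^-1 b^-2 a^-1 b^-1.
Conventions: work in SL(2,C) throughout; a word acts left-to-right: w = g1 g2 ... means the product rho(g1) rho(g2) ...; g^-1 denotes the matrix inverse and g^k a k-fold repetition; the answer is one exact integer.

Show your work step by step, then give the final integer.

-129032

rho(b^-1) = [[-5, 7], [2, -3]]
... * rho(b^-1) = [[-5, 7], [2, -3]]  ->  [[39, -56], [-16, 23]]
... * rho(b^-1) = [[-5, 7], [2, -3]]  ->  [[-307, 441], [126, -181]]
... * rho(a^-1) = [[1, 4], [0, 1]]  ->  [[-307, -787], [126, 323]]
... * rho(a^-1) = [[1, 4], [0, 1]]  ->  [[-307, -2015], [126, 827]]
... * rho(b) = [[-3, -7], [-2, -5]]  ->  [[4951, 12224], [-2032, -5017]]
... * rho(a^-1) = [[1, 4], [0, 1]]  ->  [[4951, 32028], [-2032, -13145]]
... * rho(b^-1) = [[-5, 7], [2, -3]]  ->  [[39301, -61427], [-16130, 25211]]
... * rho(b^-1) = [[-5, 7], [2, -3]]  ->  [[-319359, 459388], [131072, -188543]]
... * rho(a^-1) = [[1, 4], [0, 1]]  ->  [[-319359, -818048], [131072, 335745]]
... * rho(b^-1) = [[-5, 7], [2, -3]]  ->  [[-39301, 218631], [16130, -89731]]
tr = -39301 + -89731 = -129032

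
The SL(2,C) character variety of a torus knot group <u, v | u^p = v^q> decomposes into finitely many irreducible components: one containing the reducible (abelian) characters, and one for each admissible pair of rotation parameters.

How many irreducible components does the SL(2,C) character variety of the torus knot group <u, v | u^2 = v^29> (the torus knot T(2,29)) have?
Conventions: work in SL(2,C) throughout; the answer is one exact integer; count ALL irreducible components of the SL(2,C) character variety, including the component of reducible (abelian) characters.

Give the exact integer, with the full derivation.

15

In the torus knot group T(2,29), u^2 = v^29 is central, so an irreducible representation sends it to +I or -I (Schur).
This locks tr(u) to 2*cos(pi*alpha/2), alpha in 1..1, and tr(v) to 2*cos(pi*beta/29), beta in 1..28, on each component of irreducible characters.
The two central values (-1)^alpha I and (-1)^beta I must be the same matrix, so alpha and beta share a parity.
Counting: 1 odd alphas x 14 odd betas + 0 even alphas x 14 even betas = 14 + 0 = 14.
components with irreducible characters: 14; plus the single component of reducible (abelian) characters: total 15.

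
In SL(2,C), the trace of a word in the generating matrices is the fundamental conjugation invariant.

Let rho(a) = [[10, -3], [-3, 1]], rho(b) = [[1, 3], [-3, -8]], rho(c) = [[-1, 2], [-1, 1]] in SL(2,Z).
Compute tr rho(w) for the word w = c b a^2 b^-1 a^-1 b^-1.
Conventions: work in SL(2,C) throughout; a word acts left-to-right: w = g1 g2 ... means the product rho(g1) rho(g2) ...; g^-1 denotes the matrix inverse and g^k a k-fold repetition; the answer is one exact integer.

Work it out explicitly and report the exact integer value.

rho(c) = [[-1, 2], [-1, 1]]
... * rho(b) = [[1, 3], [-3, -8]]  ->  [[-7, -19], [-4, -11]]
... * rho(a) = [[10, -3], [-3, 1]]  ->  [[-13, 2], [-7, 1]]
... * rho(a) = [[10, -3], [-3, 1]]  ->  [[-136, 41], [-73, 22]]
... * rho(b^-1) = [[-8, -3], [3, 1]]  ->  [[1211, 449], [650, 241]]
... * rho(a^-1) = [[1, 3], [3, 10]]  ->  [[2558, 8123], [1373, 4360]]
... * rho(b^-1) = [[-8, -3], [3, 1]]  ->  [[3905, 449], [2096, 241]]
tr = 3905 + 241 = 4146

4146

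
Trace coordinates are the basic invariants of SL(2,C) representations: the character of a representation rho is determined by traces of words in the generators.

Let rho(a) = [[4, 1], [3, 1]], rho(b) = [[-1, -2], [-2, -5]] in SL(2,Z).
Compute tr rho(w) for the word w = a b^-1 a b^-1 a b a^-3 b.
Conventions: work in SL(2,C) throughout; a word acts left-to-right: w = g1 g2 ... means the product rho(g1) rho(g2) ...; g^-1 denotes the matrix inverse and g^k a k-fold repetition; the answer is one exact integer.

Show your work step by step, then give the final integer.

597126

rho(a) = [[4, 1], [3, 1]]
... * rho(b^-1) = [[-5, 2], [2, -1]]  ->  [[-18, 7], [-13, 5]]
... * rho(a) = [[4, 1], [3, 1]]  ->  [[-51, -11], [-37, -8]]
... * rho(b^-1) = [[-5, 2], [2, -1]]  ->  [[233, -91], [169, -66]]
... * rho(a) = [[4, 1], [3, 1]]  ->  [[659, 142], [478, 103]]
... * rho(b) = [[-1, -2], [-2, -5]]  ->  [[-943, -2028], [-684, -1471]]
... * rho(a^-1) = [[1, -1], [-3, 4]]  ->  [[5141, -7169], [3729, -5200]]
... * rho(a^-1) = [[1, -1], [-3, 4]]  ->  [[26648, -33817], [19329, -24529]]
... * rho(a^-1) = [[1, -1], [-3, 4]]  ->  [[128099, -161916], [92916, -117445]]
... * rho(b) = [[-1, -2], [-2, -5]]  ->  [[195733, 553382], [141974, 401393]]
tr = 195733 + 401393 = 597126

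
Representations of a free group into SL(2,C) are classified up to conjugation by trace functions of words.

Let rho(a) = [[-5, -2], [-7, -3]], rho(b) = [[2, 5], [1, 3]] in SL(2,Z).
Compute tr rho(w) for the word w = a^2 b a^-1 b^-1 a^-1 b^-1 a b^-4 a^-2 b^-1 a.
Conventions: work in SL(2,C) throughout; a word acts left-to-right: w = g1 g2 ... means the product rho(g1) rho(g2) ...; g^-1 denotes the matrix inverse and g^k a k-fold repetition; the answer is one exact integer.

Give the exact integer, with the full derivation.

-3020019883198

rho(a) = [[-5, -2], [-7, -3]]
... * rho(a) = [[-5, -2], [-7, -3]]  ->  [[39, 16], [56, 23]]
... * rho(b) = [[2, 5], [1, 3]]  ->  [[94, 243], [135, 349]]
... * rho(a^-1) = [[-3, 2], [7, -5]]  ->  [[1419, -1027], [2038, -1475]]
... * rho(b^-1) = [[3, -5], [-1, 2]]  ->  [[5284, -9149], [7589, -13140]]
... * rho(a^-1) = [[-3, 2], [7, -5]]  ->  [[-79895, 56313], [-114747, 80878]]
... * rho(b^-1) = [[3, -5], [-1, 2]]  ->  [[-295998, 512101], [-425119, 735491]]
... * rho(a) = [[-5, -2], [-7, -3]]  ->  [[-2104717, -944307], [-3022842, -1356235]]
... * rho(b^-1) = [[3, -5], [-1, 2]]  ->  [[-5369844, 8634971], [-7712291, 12401740]]
... * rho(b^-1) = [[3, -5], [-1, 2]]  ->  [[-24744503, 44119162], [-35538613, 63364935]]
... * rho(b^-1) = [[3, -5], [-1, 2]]  ->  [[-118352671, 211960839], [-169980774, 304422935]]
... * rho(b^-1) = [[3, -5], [-1, 2]]  ->  [[-567018852, 1015685033], [-814365257, 1458749740]]
... * rho(a^-1) = [[-3, 2], [7, -5]]  ->  [[8810851787, -6212462869], [12654343951, -8922479214]]
... * rho(a^-1) = [[-3, 2], [7, -5]]  ->  [[-69919795444, 48684017919], [-100420386351, 69921083972]]
... * rho(b^-1) = [[3, -5], [-1, 2]]  ->  [[-258443404251, 446967013058], [-371182243025, 641944099699]]
... * rho(a) = [[-5, -2], [-7, -3]]  ->  [[-1836552070151, -824014230672], [-2637697482768, -1183467813047]]
tr = -1836552070151 + -1183467813047 = -3020019883198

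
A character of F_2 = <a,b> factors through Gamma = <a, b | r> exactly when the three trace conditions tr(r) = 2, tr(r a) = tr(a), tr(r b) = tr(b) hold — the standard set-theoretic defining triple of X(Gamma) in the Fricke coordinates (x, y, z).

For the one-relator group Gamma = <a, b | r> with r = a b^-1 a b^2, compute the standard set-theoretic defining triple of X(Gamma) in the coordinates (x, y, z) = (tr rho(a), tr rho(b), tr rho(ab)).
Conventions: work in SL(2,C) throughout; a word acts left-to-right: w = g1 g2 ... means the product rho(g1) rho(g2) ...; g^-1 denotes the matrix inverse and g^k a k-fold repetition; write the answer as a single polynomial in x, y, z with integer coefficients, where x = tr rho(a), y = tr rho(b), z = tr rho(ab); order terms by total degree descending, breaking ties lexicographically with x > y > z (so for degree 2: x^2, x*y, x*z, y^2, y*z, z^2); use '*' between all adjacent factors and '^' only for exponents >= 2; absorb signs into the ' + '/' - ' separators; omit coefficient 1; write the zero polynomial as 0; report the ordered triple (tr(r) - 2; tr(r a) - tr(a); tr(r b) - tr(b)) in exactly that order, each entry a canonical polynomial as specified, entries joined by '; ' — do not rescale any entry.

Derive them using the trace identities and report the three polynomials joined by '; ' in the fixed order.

x*y^2*z - x^2*y - y^3 - y*z^2 + x*z + 3*y - 2; x^2*y^2*z - x^3*y - x*y^3 - x*y*z^2 + x^2*z + 3*x*y - x - z; x*y^3*z - x^2*y^2 - y^4 - y^2*z^2 + 4*y^2 + z^2 - y - 2

and tr(a^2 b) = tr(a) tr(b a) - tr(b) = x*z - y
tr(a^2) = tr(a) tr(a) - tr(1) = x^2 - 2
tr(a b^2 a) = tr(b) tr(a^2 b) - tr(a^2) = x*y*z - x^2 - y^2 + 2
and tr(a b a b) = tr(a b) tr(a b) - tr(1) = z^2 - 2
tr(a b^2 a b) = tr(b) tr(a b a b) - tr(a b a) = y*z^2 - x*z - y
tr(a b^-1 a b^2) = tr(a b^2 a) tr(b) - tr(a b^2 a b) = x*y^2*z - x^2*y - y^3 - y*z^2 + x*z + 3*y
tr(b^2 a) = tr(b) tr(a b) - tr(a) = y*z - x
next, tr(a b^2 a^2) = tr(a) tr(b^2 a^2) - tr(b^2 a) = x^2*y*z - x^3 - x*y^2 - y*z + 3*x
next, tr(b a b^2) = tr(b) tr(a b^2) - tr(a b) = y^2*z - x*y - z
and tr(a b^2 a^2 b) = tr(a) tr(b a b^2 a) - tr(b a b^2) = x*y*z^2 - x^2*z - y^2*z + z
tr(a b^-1 a b^2 a) = tr(a b^2 a^2) tr(b) - tr(a b^2 a^2 b) = x^2*y^2*z - x^3*y - x*y^3 - x*y*z^2 + x^2*z + 3*x*y - z
next, tr(a b^3 a) = tr(b) tr(a^2 b^2) - tr(a^2 b)  (reduce the b square) = x*y^2*z - x^2*y - y^3 - x*z + 3*y
next, tr(a b^3 a b) = tr(b) tr(a b a b^2) - tr(a b a b)  (reduce the b square) = y^2*z^2 - x*y*z - y^2 - z^2 + 2
tr(a b^-1 a b^3) = tr(a b^3 a) tr(b) - tr(a b^3 a b)  (eliminate b^-1) = x*y^3*z - x^2*y^2 - y^4 - y^2*z^2 + 4*y^2 + z^2 - 2
assemble the triple (tr(r) - 2; tr(r a) - x; tr(r b) - y)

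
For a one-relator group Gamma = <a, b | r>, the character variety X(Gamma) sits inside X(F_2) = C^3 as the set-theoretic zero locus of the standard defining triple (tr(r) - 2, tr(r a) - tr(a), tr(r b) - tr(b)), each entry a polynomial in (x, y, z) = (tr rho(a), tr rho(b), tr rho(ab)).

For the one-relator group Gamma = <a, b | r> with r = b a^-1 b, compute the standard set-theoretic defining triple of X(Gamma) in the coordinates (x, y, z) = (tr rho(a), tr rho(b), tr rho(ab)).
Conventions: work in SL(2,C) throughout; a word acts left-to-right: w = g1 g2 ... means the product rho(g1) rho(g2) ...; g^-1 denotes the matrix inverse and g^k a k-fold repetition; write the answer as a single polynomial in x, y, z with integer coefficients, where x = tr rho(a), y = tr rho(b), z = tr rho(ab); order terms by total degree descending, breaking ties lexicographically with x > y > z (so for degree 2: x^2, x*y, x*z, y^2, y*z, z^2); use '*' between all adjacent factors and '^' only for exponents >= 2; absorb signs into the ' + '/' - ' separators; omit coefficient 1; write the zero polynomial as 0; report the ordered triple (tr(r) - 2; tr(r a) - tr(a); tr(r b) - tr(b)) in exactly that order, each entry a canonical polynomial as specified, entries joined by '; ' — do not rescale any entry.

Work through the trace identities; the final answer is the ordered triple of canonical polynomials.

trace(b^2) = trace(b)*trace(b) - trace(1) = y^2 - 2
trace(b^2 a) = trace(b)*trace(a b) - trace(a) = y*z - x
trace(b a^-1 b) = trace(b^2)*trace(a) - trace(b^2 a) = x*y^2 - y*z - x
next, trace(b a b a) = trace(a b)*trace(a b) - trace(1)  (split on a) = z^2 - 2
next, trace(b a^-1 b a) = trace(b a b)*trace(a) - trace(b a b a)  (eliminate a^-1) = x*y*z - x^2 - z^2 + 2
trace(b^3) = trace(b)*trace(b^2) - trace(b)  (reduce the b square) = y^3 - 3*y
trace(b^3 a) = trace(b)*trace(b a b) - trace(b a)  (reduce the b square) = y^2*z - x*y - z
trace(b a^-1 b^2) = trace(b^3)*trace(a) - trace(b^3 a)  (eliminate a^-1) = x*y^3 - y^2*z - 2*x*y + z
assemble the triple (trace(r) - 2; trace(r a) - x; trace(r b) - y)

x*y^2 - y*z - x - 2; x*y*z - x^2 - z^2 - x + 2; x*y^3 - y^2*z - 2*x*y - y + z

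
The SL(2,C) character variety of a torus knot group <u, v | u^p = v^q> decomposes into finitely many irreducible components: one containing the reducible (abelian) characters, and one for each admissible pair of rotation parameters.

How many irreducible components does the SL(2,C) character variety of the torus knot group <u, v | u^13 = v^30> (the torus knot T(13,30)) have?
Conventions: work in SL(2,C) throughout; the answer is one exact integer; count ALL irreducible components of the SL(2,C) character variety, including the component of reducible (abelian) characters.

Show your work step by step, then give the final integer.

175

Gamma = < u, v | u^13 = v^30 > (torus knot T(13,30)); the central element u^13 = v^30 acts as +I or -I in any irreducible SL(2,C) representation.
This locks tr(u) to 2*cos(pi*alpha/13), alpha in 1..12, and tr(v) to 2*cos(pi*beta/30), beta in 1..29, on each component of irreducible characters.
The two central values (-1)^alpha I and (-1)^beta I must be the same matrix, so alpha and beta share a parity.
Enumerate parity-matched pairs: 6*15 odd-odd plus 6*14 even-even gives 174.
components with irreducible characters: 174; plus the single component of reducible (abelian) characters: total 175.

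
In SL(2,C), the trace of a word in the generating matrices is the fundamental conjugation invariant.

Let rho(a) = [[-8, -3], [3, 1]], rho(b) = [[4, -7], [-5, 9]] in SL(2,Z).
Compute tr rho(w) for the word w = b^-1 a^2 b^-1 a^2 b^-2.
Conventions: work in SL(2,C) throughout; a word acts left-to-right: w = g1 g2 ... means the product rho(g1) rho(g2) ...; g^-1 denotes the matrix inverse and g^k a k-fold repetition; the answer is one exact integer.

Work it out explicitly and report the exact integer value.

29519090

rho(b^-1) = [[9, 7], [5, 4]]
... * rho(a) = [[-8, -3], [3, 1]]  ->  [[-51, -20], [-28, -11]]
... * rho(a) = [[-8, -3], [3, 1]]  ->  [[348, 133], [191, 73]]
... * rho(b^-1) = [[9, 7], [5, 4]]  ->  [[3797, 2968], [2084, 1629]]
... * rho(a) = [[-8, -3], [3, 1]]  ->  [[-21472, -8423], [-11785, -4623]]
... * rho(a) = [[-8, -3], [3, 1]]  ->  [[146507, 55993], [80411, 30732]]
... * rho(b^-1) = [[9, 7], [5, 4]]  ->  [[1598528, 1249521], [877359, 685805]]
... * rho(b^-1) = [[9, 7], [5, 4]]  ->  [[20634357, 16187780], [11325256, 8884733]]
tr = 20634357 + 8884733 = 29519090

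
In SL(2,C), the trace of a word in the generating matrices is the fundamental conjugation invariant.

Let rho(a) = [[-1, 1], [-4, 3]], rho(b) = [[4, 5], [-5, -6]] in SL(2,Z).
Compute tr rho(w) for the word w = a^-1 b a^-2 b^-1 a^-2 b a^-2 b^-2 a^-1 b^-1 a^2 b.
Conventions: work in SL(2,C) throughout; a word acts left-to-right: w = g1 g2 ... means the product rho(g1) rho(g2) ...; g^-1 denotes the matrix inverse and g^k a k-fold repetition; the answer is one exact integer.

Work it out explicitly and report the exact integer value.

-260898784922

rho(a^-1) = [[3, -1], [4, -1]]
... * rho(b) = [[4, 5], [-5, -6]]  ->  [[17, 21], [21, 26]]
... * rho(a^-1) = [[3, -1], [4, -1]]  ->  [[135, -38], [167, -47]]
... * rho(a^-1) = [[3, -1], [4, -1]]  ->  [[253, -97], [313, -120]]
... * rho(b^-1) = [[-6, -5], [5, 4]]  ->  [[-2003, -1653], [-2478, -2045]]
... * rho(a^-1) = [[3, -1], [4, -1]]  ->  [[-12621, 3656], [-15614, 4523]]
... * rho(a^-1) = [[3, -1], [4, -1]]  ->  [[-23239, 8965], [-28750, 11091]]
... * rho(b) = [[4, 5], [-5, -6]]  ->  [[-137781, -169985], [-170455, -210296]]
... * rho(a^-1) = [[3, -1], [4, -1]]  ->  [[-1093283, 307766], [-1352549, 380751]]
... * rho(a^-1) = [[3, -1], [4, -1]]  ->  [[-2048785, 785517], [-2534643, 971798]]
... * rho(b^-1) = [[-6, -5], [5, 4]]  ->  [[16220295, 13385993], [20066848, 16560407]]
... * rho(b^-1) = [[-6, -5], [5, 4]]  ->  [[-30391805, -27557503], [-37599053, -34092612]]
... * rho(a^-1) = [[3, -1], [4, -1]]  ->  [[-201405427, 57949308], [-249167607, 71691665]]
... * rho(b^-1) = [[-6, -5], [5, 4]]  ->  [[1498179102, 1238824367], [1853463967, 1532604695]]
... * rho(a) = [[-1, 1], [-4, 3]]  ->  [[-6453476570, 5214652203], [-7983882747, 6451278052]]
... * rho(a) = [[-1, 1], [-4, 3]]  ->  [[-14405132242, 9190480039], [-17821229461, 11369951409]]
... * rho(b) = [[4, 5], [-5, -6]]  ->  [[-103572929163, -127168541444], [-128134674889, -157325855759]]
tr = -103572929163 + -157325855759 = -260898784922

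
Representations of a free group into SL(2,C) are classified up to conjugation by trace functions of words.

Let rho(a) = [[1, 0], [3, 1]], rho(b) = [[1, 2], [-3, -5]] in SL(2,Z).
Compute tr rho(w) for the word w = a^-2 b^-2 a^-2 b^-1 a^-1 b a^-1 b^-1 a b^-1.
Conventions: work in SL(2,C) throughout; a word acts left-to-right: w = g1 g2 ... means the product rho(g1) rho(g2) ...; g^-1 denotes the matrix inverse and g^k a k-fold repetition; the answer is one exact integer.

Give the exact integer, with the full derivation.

rho(a^-1) = [[1, 0], [-3, 1]]
... * rho(a^-1) = [[1, 0], [-3, 1]]  ->  [[1, 0], [-6, 1]]
... * rho(b^-1) = [[-5, -2], [3, 1]]  ->  [[-5, -2], [33, 13]]
... * rho(b^-1) = [[-5, -2], [3, 1]]  ->  [[19, 8], [-126, -53]]
... * rho(a^-1) = [[1, 0], [-3, 1]]  ->  [[-5, 8], [33, -53]]
... * rho(a^-1) = [[1, 0], [-3, 1]]  ->  [[-29, 8], [192, -53]]
... * rho(b^-1) = [[-5, -2], [3, 1]]  ->  [[169, 66], [-1119, -437]]
... * rho(a^-1) = [[1, 0], [-3, 1]]  ->  [[-29, 66], [192, -437]]
... * rho(b) = [[1, 2], [-3, -5]]  ->  [[-227, -388], [1503, 2569]]
... * rho(a^-1) = [[1, 0], [-3, 1]]  ->  [[937, -388], [-6204, 2569]]
... * rho(b^-1) = [[-5, -2], [3, 1]]  ->  [[-5849, -2262], [38727, 14977]]
... * rho(a) = [[1, 0], [3, 1]]  ->  [[-12635, -2262], [83658, 14977]]
... * rho(b^-1) = [[-5, -2], [3, 1]]  ->  [[56389, 23008], [-373359, -152339]]
tr = 56389 + -152339 = -95950

-95950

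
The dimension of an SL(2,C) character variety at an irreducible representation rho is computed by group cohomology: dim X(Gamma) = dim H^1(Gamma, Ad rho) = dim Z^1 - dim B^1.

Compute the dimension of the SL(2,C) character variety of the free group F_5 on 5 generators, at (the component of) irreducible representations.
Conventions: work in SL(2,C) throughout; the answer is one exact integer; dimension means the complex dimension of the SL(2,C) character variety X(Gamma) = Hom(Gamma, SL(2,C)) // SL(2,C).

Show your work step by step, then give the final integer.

12

The free group F_5: 5 generators, no relators.
So Z^1 = (sl_2)^5 in full: dim Z^1 = 15.
dim B^1 = 3: the coboundary map is injective because an irreducible image has centralizer 0 in sl_2.
dim H^1 = 15 - 3 = 12, which is dim X.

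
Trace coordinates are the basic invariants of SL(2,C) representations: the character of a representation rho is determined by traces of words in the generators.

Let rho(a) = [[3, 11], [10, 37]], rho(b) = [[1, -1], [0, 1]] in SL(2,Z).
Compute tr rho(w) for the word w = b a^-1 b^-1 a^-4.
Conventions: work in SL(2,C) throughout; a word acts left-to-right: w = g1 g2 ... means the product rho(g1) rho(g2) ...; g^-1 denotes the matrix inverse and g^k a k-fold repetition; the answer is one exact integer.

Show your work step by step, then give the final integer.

95688200

rho(b) = [[1, -1], [0, 1]]
... * rho(a^-1) = [[37, -11], [-10, 3]]  ->  [[47, -14], [-10, 3]]
... * rho(b^-1) = [[1, 1], [0, 1]]  ->  [[47, 33], [-10, -7]]
... * rho(a^-1) = [[37, -11], [-10, 3]]  ->  [[1409, -418], [-300, 89]]
... * rho(a^-1) = [[37, -11], [-10, 3]]  ->  [[56313, -16753], [-11990, 3567]]
... * rho(a^-1) = [[37, -11], [-10, 3]]  ->  [[2251111, -669702], [-479300, 142591]]
... * rho(a^-1) = [[37, -11], [-10, 3]]  ->  [[89988127, -26771327], [-19160010, 5700073]]
tr = 89988127 + 5700073 = 95688200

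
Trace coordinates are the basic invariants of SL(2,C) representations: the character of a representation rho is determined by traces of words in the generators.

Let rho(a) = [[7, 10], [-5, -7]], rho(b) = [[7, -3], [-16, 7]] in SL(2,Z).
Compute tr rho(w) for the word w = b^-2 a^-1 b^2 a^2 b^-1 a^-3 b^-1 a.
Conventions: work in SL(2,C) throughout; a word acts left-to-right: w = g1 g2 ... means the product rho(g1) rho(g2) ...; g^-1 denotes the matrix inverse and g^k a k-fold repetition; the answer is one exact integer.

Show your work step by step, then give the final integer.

rho(b^-1) = [[7, 3], [16, 7]]
... * rho(b^-1) = [[7, 3], [16, 7]]  ->  [[97, 42], [224, 97]]
... * rho(a^-1) = [[-7, -10], [5, 7]]  ->  [[-469, -676], [-1083, -1561]]
... * rho(b) = [[7, -3], [-16, 7]]  ->  [[7533, -3325], [17395, -7678]]
... * rho(b) = [[7, -3], [-16, 7]]  ->  [[105931, -45874], [244613, -105931]]
... * rho(a) = [[7, 10], [-5, -7]]  ->  [[970887, 1380428], [2241946, 3187647]]
... * rho(a) = [[7, 10], [-5, -7]]  ->  [[-105931, 45874], [-244613, 105931]]
... * rho(b^-1) = [[7, 3], [16, 7]]  ->  [[-7533, 3325], [-17395, 7678]]
... * rho(a^-1) = [[-7, -10], [5, 7]]  ->  [[69356, 98605], [160155, 227696]]
... * rho(a^-1) = [[-7, -10], [5, 7]]  ->  [[7533, -3325], [17395, -7678]]
... * rho(a^-1) = [[-7, -10], [5, 7]]  ->  [[-69356, -98605], [-160155, -227696]]
... * rho(b^-1) = [[7, 3], [16, 7]]  ->  [[-2063172, -898303], [-4764221, -2074337]]
... * rho(a) = [[7, 10], [-5, -7]]  ->  [[-9950689, -14343599], [-22977862, -33121851]]
tr = -9950689 + -33121851 = -43072540

-43072540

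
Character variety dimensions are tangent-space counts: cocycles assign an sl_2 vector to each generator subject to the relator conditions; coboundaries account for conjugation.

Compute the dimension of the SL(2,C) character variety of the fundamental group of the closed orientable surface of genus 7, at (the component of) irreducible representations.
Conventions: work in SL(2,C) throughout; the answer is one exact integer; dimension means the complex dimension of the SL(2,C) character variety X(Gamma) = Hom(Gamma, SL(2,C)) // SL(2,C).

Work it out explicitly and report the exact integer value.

Gamma = pi_1(Sigma_7) = < a_1, b_1, ..., a_7, b_7 | prod [a_i, b_i] > has 2g = 14 generators and 1 relator.
Before the relator condition, cocycle space has dim 3*14 = 42.
d_2 is surjective at irreducible rho (its cokernel H^2 is dual to H^0 = 0), so dim Z^1 = 42 - 3 = 39.
As always at irreducible rho, dim B^1 = 3.
Hence dim X = 39 - 3 = 36.

36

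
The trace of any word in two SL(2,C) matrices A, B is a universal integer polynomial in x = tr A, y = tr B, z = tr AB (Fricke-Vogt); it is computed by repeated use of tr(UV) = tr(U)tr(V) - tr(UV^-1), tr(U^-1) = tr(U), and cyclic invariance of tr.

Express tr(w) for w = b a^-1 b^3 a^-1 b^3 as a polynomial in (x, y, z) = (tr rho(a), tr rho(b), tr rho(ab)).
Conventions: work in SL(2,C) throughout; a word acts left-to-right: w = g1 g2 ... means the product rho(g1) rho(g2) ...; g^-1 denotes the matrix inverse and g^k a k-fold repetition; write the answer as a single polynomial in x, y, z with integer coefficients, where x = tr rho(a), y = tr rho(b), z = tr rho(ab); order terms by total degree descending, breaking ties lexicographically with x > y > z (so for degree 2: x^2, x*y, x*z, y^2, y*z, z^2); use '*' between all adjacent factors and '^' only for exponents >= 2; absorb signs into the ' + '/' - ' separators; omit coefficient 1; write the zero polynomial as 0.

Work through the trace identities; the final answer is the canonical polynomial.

trace(b^2) = trace(b) * trace(b) - trace(1) = y^2 - 2
trace(b^3) = trace(b) * trace(b^2) - trace(b) = y^3 - 3*y
reduce: trace(b^4) = trace(b) * trace(b^3) - trace(b^2) = y^4 - 4*y^2 + 2
reduce: trace(b^5) = trace(b) * trace(b^4) - trace(b^3) = y^5 - 5*y^3 + 5*y
reduce: trace(b^6) = trace(b) * trace(b^5) - trace(b^4) = y^6 - 6*y^4 + 9*y^2 - 2
so trace(b^7) = trace(b) * trace(b^6) - trace(b^5) = y^7 - 7*y^5 + 14*y^3 - 7*y
trace(b a b) = trace(b) * trace(a b) - trace(a) = y*z - x
trace(b^2 a b) = trace(b) * trace(b a b) - trace(b a) = y^2*z - x*y - z
trace(b^2 a b^2) = trace(b) * trace(b^2 a b) - trace(b^2 a) = y^3*z - x*y^2 - 2*y*z + x
trace(b^3 a b^2) = trace(b) * trace(b^2 a b^2) - trace(b^2 a b) = y^4*z - x*y^3 - 3*y^2*z + 2*x*y + z
reduce: trace(b^2 a b^4) = trace(b) * trace(b^3 a b^2) - trace(b^3 a b) = y^5*z - x*y^4 - 4*y^3*z + 3*x*y^2 + 3*y*z - x
reduce: trace(b^7 a) = trace(b) * trace(b^2 a b^4) - trace(b^2 a b^3) = y^6*z - x*y^5 - 5*y^4*z + 4*x*y^3 + 6*y^2*z - 3*x*y - z
trace(b^3 a^-1 b^4) = trace(b^7) * trace(a) - trace(b^7 a) = x*y^7 - y^6*z - 6*x*y^5 + 5*y^4*z + 10*x*y^3 - 6*y^2*z - 4*x*y + z
trace(a b a b) = trace(b a) * trace(b a) - trace(1) = z^2 - 2
reduce: trace(a b a) = trace(a) * trace(b a) - trace(b) = x*z - y
trace(a b^2 a b) = trace(b) * trace(a b a b) - trace(a b a) = y*z^2 - x*z - y
reduce: trace(a b^2 a) = trace(a) * trace(b^2 a) - trace(b^2) = x*y*z - x^2 - y^2 + 2
trace(b a b^2 a b) = trace(b) * trace(a b^2 a b) - trace(a b^2 a) = y^2*z^2 - 2*x*y*z + x^2 - 2
trace(b^2 a b^2 a b) = trace(b) * trace(b a b^2 a b) - trace(b a b^2 a) = y^3*z^2 - 2*x*y^2*z + x^2*y - y*z^2 + x*z - y
so trace(a b^4 a b^2) = trace(b) * trace(b^2 a b^2 a b) - trace(b^2 a b^2 a) = y^4*z^2 - 2*x*y^3*z + x^2*y^2 - 2*y^2*z^2 + 3*x*y*z - x^2 - y^2 + 2
trace(b a b a b^2) = trace(b) * trace(b a b a b) - trace(b a b a) = y^2*z^2 - x*y*z - y^2 - z^2 + 2
reduce: trace(a b^4 a b) = trace(b) * trace(b a b a b^2) - trace(b a b a b) = y^3*z^2 - x*y^2*z - y^3 - 2*y*z^2 + x*z + 3*y
reduce: trace(b^4 a b^3 a) = trace(b) * trace(a b^4 a b^2) - trace(a b^4 a b) = y^5*z^2 - 2*x*y^4*z + x^2*y^3 - 3*y^3*z^2 + 4*x*y^2*z - x^2*y + 2*y*z^2 - x*z - y
reduce: trace(b^3 a^-1 b^4 a) = trace(b^4 a b^3) * trace(a) - trace(b^4 a b^3 a) = x*y^6*z - x^2*y^5 - y^5*z^2 - 3*x*y^4*z + 3*x^2*y^3 + 3*y^3*z^2 + 2*x*y^2*z - 2*x^2*y - 2*y*z^2 + y
trace(b a^-1 b^3 a^-1 b^3) = trace(b^3 a^-1 b^4) * trace(a) - trace(b^3 a^-1 b^4 a) = x^2*y^7 - 2*x*y^6*z - 5*x^2*y^5 + y^5*z^2 + 8*x*y^4*z + 7*x^2*y^3 - 3*y^3*z^2 - 8*x*y^2*z - 2*x^2*y + 2*y*z^2 + x*z - y

x^2*y^7 - 2*x*y^6*z - 5*x^2*y^5 + y^5*z^2 + 8*x*y^4*z + 7*x^2*y^3 - 3*y^3*z^2 - 8*x*y^2*z - 2*x^2*y + 2*y*z^2 + x*z - y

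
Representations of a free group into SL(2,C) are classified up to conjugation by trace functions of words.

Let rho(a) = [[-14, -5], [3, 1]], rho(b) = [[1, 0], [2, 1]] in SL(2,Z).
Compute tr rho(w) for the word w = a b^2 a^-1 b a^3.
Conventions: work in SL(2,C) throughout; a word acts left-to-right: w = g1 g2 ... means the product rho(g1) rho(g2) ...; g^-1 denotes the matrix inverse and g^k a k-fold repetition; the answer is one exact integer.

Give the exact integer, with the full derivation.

427002

rho(a) = [[-14, -5], [3, 1]]
... * rho(b) = [[1, 0], [2, 1]]  ->  [[-24, -5], [5, 1]]
... * rho(b) = [[1, 0], [2, 1]]  ->  [[-34, -5], [7, 1]]
... * rho(a^-1) = [[1, 5], [-3, -14]]  ->  [[-19, -100], [4, 21]]
... * rho(b) = [[1, 0], [2, 1]]  ->  [[-219, -100], [46, 21]]
... * rho(a) = [[-14, -5], [3, 1]]  ->  [[2766, 995], [-581, -209]]
... * rho(a) = [[-14, -5], [3, 1]]  ->  [[-35739, -12835], [7507, 2696]]
... * rho(a) = [[-14, -5], [3, 1]]  ->  [[461841, 165860], [-97010, -34839]]
tr = 461841 + -34839 = 427002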